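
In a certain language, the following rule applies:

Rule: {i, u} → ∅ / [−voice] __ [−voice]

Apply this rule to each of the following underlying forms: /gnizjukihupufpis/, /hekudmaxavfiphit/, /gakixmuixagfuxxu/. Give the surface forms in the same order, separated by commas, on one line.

gnizjukhpfps, hekudmaxavfpht, gakxmuixagfxxu

/gnizjukihupufpis/: /i/ is a high vowel flanked by voiceless consonants /k/ and /h/, so it deletes. /u/ is a high vowel flanked by voiceless consonants /h/ and /p/, so it deletes. /u/ is a high vowel flanked by voiceless consonants /p/ and /f/, so it deletes. /i/ is a high vowel flanked by voiceless consonants /p/ and /s/, so it deletes. → [gnizjukhpfps].
/hekudmaxavfiphit/: /i/ is a high vowel flanked by voiceless consonants /f/ and /p/, so it deletes. /i/ is a high vowel flanked by voiceless consonants /h/ and /t/, so it deletes. → [hekudmaxavfpht].
/gakixmuixagfuxxu/: /i/ is a high vowel flanked by voiceless consonants /k/ and /x/, so it deletes. /u/ is a high vowel flanked by voiceless consonants /f/ and /x/, so it deletes. → [gakxmuixagfxxu].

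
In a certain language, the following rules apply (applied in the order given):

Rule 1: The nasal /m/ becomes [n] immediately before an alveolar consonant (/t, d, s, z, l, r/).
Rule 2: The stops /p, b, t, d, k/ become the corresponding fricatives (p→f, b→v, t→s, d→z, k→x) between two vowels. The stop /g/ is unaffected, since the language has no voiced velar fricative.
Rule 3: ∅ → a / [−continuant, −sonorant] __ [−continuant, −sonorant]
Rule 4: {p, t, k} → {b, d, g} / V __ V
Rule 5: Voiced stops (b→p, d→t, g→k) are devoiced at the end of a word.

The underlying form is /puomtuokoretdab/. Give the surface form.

Rule 1 (nasal place assimilation): /m/ precedes the alveolar consonant /t/, so it assimilates in place to [n]. /puomtuokoretdab/ → puontuokoretdab.
Rule 2 (intervocalic spirantization): /k/ is a stop between vowels /o/ and /o/, so it spirantizes to the fricative [x]. /puontuokoretdab/ → puontuoxoretdab.
Rule 3 (stop-cluster a-epenthesis): /t/ and /d/ form a stop–stop cluster, so [a] is inserted between them. /puontuoxoretdab/ → puontuoxoretadab.
Rule 4 (intervocalic voicing): /t/ is a voiceless stop between vowels /e/ and /a/, so it voices to [d]. /puontuoxoretadab/ → puontuoxoredadab.
Rule 5 (final devoicing): /b/ is a voiced stop in word-final position, so it devoices to [p]. /puontuoxoredadab/ → puontuoxoredadap.

puontuoxoredadap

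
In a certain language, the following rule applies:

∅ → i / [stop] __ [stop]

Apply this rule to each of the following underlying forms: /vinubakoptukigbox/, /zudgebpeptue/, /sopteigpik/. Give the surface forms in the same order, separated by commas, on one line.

/vinubakoptukigbox/: /p/ and /t/ form a stop–stop cluster, so [i] is inserted between them. /g/ and /b/ form a stop–stop cluster, so [i] is inserted between them. → [vinubakopitukigibox].
/zudgebpeptue/: /d/ and /g/ form a stop–stop cluster, so [i] is inserted between them. /b/ and /p/ form a stop–stop cluster, so [i] is inserted between them. /p/ and /t/ form a stop–stop cluster, so [i] is inserted between them. → [zudigebipepitue].
/sopteigpik/: /p/ and /t/ form a stop–stop cluster, so [i] is inserted between them. /g/ and /p/ form a stop–stop cluster, so [i] is inserted between them. → [sopiteigipik].

vinubakopitukigibox, zudigebipepitue, sopiteigipik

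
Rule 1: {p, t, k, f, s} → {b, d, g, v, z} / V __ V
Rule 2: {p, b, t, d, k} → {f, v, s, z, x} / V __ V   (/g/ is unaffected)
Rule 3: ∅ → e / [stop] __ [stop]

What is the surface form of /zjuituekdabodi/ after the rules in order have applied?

Rule 1 (intervocalic voicing): /t/ is a voiceless obstruent between vowels /i/ and /u/, so it voices to [d]. /zjuituekdabodi/ → zjuiduekdabodi.
Rule 2 (intervocalic spirantization): /d/ is a stop between vowels /i/ and /u/, so it spirantizes to the fricative [z]. /b/ is a stop between vowels /a/ and /o/, so it spirantizes to the fricative [v]. /d/ is a stop between vowels /o/ and /i/, so it spirantizes to the fricative [z]. /zjuiduekdabodi/ → zjuizuekdavozi.
Rule 3 (stop-cluster e-epenthesis): /k/ and /d/ form a stop–stop cluster, so [e] is inserted between them. /zjuizuekdavozi/ → zjuizuekedavozi.

zjuizuekedavozi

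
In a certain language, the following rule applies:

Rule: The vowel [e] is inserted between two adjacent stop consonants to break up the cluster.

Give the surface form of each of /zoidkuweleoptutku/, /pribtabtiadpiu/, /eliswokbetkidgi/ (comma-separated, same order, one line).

/zoidkuweleoptutku/: /d/ and /k/ form a stop–stop cluster, so [e] is inserted between them. /p/ and /t/ form a stop–stop cluster, so [e] is inserted between them. /t/ and /k/ form a stop–stop cluster, so [e] is inserted between them. → [zoidekuweleopetuteku].
/pribtabtiadpiu/: /b/ and /t/ form a stop–stop cluster, so [e] is inserted between them. /b/ and /t/ form a stop–stop cluster, so [e] is inserted between them. /d/ and /p/ form a stop–stop cluster, so [e] is inserted between them. → [pribetabetiadepiu].
/eliswokbetkidgi/: /k/ and /b/ form a stop–stop cluster, so [e] is inserted between them. /t/ and /k/ form a stop–stop cluster, so [e] is inserted between them. /d/ and /g/ form a stop–stop cluster, so [e] is inserted between them. → [eliswokebetekidegi].

zoidekuweleopetuteku, pribetabetiadepiu, eliswokebetekidegi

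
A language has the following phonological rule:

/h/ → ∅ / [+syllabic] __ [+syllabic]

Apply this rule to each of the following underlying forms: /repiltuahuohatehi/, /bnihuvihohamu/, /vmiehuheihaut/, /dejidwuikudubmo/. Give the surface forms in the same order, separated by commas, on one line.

repiltuauoatei, bniuvioamu, vmieueiaut, dejidwuikudubmo

/repiltuahuohatehi/: /h/ occurs between vowels /a/ and /u/, so it deletes. /h/ occurs between vowels /o/ and /a/, so it deletes. /h/ occurs between vowels /e/ and /i/, so it deletes. → [repiltuauoatei].
/bnihuvihohamu/: /h/ occurs between vowels /i/ and /u/, so it deletes. /h/ occurs between vowels /i/ and /o/, so it deletes. /h/ occurs between vowels /o/ and /a/, so it deletes. → [bniuvioamu].
/vmiehuheihaut/: /h/ occurs between vowels /e/ and /u/, so it deletes. /h/ occurs between vowels /u/ and /e/, so it deletes. /h/ occurs between vowels /i/ and /a/, so it deletes. → [vmieueiaut].
/dejidwuikudubmo/: the rule's environment is not met; surfaces unchanged as [dejidwuikudubmo].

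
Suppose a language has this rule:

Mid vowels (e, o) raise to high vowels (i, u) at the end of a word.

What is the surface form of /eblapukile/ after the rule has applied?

Scanning /eblapukile/: /e/ at position 1 is not in the conditioning environment; /e/ is a mid vowel in word-final position, so it raises to [i].
Result: [eblapukili].

eblapukili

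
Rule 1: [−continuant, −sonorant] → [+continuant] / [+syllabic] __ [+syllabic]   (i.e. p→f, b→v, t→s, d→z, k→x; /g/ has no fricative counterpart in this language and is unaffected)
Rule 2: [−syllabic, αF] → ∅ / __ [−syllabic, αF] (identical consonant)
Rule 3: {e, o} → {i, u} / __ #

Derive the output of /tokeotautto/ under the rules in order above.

Rule 1 (intervocalic spirantization): /k/ is a stop between vowels /o/ and /e/, so it spirantizes to the fricative [x]. /t/ is a stop between vowels /o/ and /a/, so it spirantizes to the fricative [s]. /tokeotautto/ → toxeosautto.
Rule 2 (degemination): /tt/ is a geminate; the first /t/ deletes. /toxeosautto/ → toxeosauto.
Rule 3 (final vowel raising): /o/ is a mid vowel in word-final position, so it raises to [u]. /toxeosauto/ → toxeosautu.

toxeosautu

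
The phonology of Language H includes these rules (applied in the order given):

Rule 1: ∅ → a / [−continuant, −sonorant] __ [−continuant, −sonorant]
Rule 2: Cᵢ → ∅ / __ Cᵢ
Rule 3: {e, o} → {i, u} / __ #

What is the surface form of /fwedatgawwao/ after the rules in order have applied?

fwedatagawau

Rule 1 (stop-cluster a-epenthesis): /t/ and /g/ form a stop–stop cluster, so [a] is inserted between them. /fwedatgawwao/ → fwedatagawwao.
Rule 2 (degemination): /ww/ is a geminate; the first /w/ deletes. /fwedatagawwao/ → fwedatagawao.
Rule 3 (final vowel raising): /o/ is a mid vowel in word-final position, so it raises to [u]. /fwedatagawao/ → fwedatagawau.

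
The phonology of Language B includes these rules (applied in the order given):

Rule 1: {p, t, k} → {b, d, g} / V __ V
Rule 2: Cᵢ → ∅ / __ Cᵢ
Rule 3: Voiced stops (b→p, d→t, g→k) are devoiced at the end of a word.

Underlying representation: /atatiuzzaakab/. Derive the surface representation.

Rule 1 (intervocalic voicing): /t/ is a voiceless stop between vowels /a/ and /a/, so it voices to [d]. /t/ is a voiceless stop between vowels /a/ and /i/, so it voices to [d]. /k/ is a voiceless stop between vowels /a/ and /a/, so it voices to [g]. /atatiuzzaakab/ → adadiuzzaagab.
Rule 2 (degemination): /zz/ is a geminate; the first /z/ deletes. /adadiuzzaagab/ → adadiuzaagab.
Rule 3 (final devoicing): /b/ is a voiced stop in word-final position, so it devoices to [p]. /adadiuzaagab/ → adadiuzaagap.

adadiuzaagap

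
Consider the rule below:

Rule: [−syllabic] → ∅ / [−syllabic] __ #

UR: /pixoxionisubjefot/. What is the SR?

pixoxionisubjefot

No segment of /pixoxionisubjefot/ meets the structural description of the rule, so the form surfaces unchanged.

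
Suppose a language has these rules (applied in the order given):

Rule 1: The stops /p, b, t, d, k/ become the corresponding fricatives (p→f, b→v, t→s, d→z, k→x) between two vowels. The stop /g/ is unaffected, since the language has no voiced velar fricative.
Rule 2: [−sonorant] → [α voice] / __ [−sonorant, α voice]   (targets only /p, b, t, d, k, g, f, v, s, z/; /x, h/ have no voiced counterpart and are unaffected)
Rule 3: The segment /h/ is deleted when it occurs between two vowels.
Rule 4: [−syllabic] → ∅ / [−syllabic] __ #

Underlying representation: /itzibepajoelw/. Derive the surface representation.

Rule 1 (intervocalic spirantization): /b/ is a stop between vowels /i/ and /e/, so it spirantizes to the fricative [v]. /p/ is a stop between vowels /e/ and /a/, so it spirantizes to the fricative [f]. /itzibepajoelw/ → itzivefajoelw.
Rule 2 (regressive voicing assimilation): /t/ precedes the voiced obstruent /z/, so it voices to [d] by assimilation. /itzivefajoelw/ → idzivefajoelw.
Rule 3 (intervocalic h-deletion): no segment meets the environment; /idzivefajoelw/ is unchanged.
Rule 4 (final cluster simplification): /w/ is the second consonant of a word-final cluster /lw/, so it deletes. /idzivefajoelw/ → idzivefajoel.

idzivefajoel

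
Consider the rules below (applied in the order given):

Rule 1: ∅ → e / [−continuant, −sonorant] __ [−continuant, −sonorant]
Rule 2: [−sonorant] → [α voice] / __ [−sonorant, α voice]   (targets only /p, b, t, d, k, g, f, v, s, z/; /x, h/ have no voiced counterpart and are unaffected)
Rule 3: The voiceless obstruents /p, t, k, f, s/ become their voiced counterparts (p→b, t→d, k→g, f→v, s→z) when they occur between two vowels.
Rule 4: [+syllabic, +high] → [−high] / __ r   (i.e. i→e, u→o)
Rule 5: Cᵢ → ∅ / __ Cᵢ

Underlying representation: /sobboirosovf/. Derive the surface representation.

Rule 1 (stop-cluster e-epenthesis): /b/ and /b/ form a stop–stop cluster, so [e] is inserted between them. /sobboirosovf/ → sobeboirosovf.
Rule 2 (regressive voicing assimilation): /v/ precedes the voiceless obstruent /f/, so it devoices to [f] by assimilation. /sobeboirosovf/ → sobeboirosoff.
Rule 3 (intervocalic voicing): /s/ is a voiceless obstruent between vowels /o/ and /o/, so it voices to [z]. /sobeboirosoff/ → sobeboirozoff.
Rule 4 (pre-rhotic lowering): /i/ is a high vowel immediately before /r/, so it lowers to [e]. /sobeboirozoff/ → sobeboerozoff.
Rule 5 (degemination): /ff/ is a geminate; the first /f/ deletes. /sobeboerozoff/ → sobeboerozof.

sobeboerozof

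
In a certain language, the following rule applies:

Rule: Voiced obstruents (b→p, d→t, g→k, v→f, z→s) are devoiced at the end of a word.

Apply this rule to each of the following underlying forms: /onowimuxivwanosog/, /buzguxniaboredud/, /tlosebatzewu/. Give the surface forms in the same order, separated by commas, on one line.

onowimuxivwanosok, buzguxniaboredut, tlosebatzewu

/onowimuxivwanosog/: /g/ is a voiced obstruent in word-final position, so it devoices to [k]. → [onowimuxivwanosok].
/buzguxniaboredud/: /d/ is a voiced obstruent in word-final position, so it devoices to [t]. → [buzguxniaboredut].
/tlosebatzewu/: the rule's environment is not met; surfaces unchanged as [tlosebatzewu].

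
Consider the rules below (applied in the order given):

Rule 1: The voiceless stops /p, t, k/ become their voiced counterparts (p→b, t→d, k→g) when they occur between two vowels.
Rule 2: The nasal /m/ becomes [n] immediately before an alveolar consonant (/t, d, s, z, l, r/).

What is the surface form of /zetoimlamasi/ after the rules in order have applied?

Rule 1 (intervocalic voicing): /t/ is a voiceless stop between vowels /e/ and /o/, so it voices to [d]. /zetoimlamasi/ → zedoimlamasi.
Rule 2 (nasal place assimilation): /m/ precedes the alveolar consonant /l/, so it assimilates in place to [n]. /zedoimlamasi/ → zedoinlamasi.

zedoinlamasi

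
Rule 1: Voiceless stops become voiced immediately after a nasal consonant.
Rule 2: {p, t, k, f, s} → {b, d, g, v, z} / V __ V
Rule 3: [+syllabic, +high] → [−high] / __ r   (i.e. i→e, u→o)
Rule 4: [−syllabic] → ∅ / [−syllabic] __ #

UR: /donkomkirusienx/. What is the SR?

dongomgeruzien

Rule 1 (post-nasal voicing): /k/ is a voiceless stop immediately after the nasal /n/, so it voices to [g]. /k/ is a voiceless stop immediately after the nasal /m/, so it voices to [g]. /donkomkirusienx/ → dongomgirusienx.
Rule 2 (intervocalic voicing): /s/ is a voiceless obstruent between vowels /u/ and /i/, so it voices to [z]. /dongomgirusienx/ → dongomgiruzienx.
Rule 3 (pre-rhotic lowering): /i/ is a high vowel immediately before /r/, so it lowers to [e]. /dongomgiruzienx/ → dongomgeruzienx.
Rule 4 (final cluster simplification): /x/ is the second consonant of a word-final cluster /nx/, so it deletes. /dongomgeruzienx/ → dongomgeruzien.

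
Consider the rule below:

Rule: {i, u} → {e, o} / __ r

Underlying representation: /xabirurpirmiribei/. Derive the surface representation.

xaberorpermeribei

Scanning /xabirurpirmiribei/: /i/ is a high vowel immediately before /r/, so it lowers to [e]; /u/ is a high vowel immediately before /r/, so it lowers to [o]; /i/ is a high vowel immediately before /r/, so it lowers to [e]; /i/ is a high vowel immediately before /r/, so it lowers to [e]; /i/ at position 14 is not in the conditioning environment; /i/ at position 17 is not in the conditioning environment.
Result: [xaberorpermeribei].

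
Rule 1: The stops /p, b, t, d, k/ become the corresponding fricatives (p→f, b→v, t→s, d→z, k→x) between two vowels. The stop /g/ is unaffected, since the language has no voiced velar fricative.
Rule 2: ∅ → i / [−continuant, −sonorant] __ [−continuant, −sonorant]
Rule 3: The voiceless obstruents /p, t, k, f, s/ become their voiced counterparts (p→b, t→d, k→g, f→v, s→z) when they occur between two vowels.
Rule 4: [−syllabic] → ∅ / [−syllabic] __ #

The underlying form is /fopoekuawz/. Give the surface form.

Rule 1 (intervocalic spirantization): /p/ is a stop between vowels /o/ and /o/, so it spirantizes to the fricative [f]. /k/ is a stop between vowels /e/ and /u/, so it spirantizes to the fricative [x]. /fopoekuawz/ → fofoexuawz.
Rule 2 (stop-cluster i-epenthesis): no segment meets the environment; /fofoexuawz/ is unchanged.
Rule 3 (intervocalic voicing): /f/ is a voiceless obstruent between vowels /o/ and /o/, so it voices to [v]. /fofoexuawz/ → fovoexuawz.
Rule 4 (final cluster simplification): /z/ is the second consonant of a word-final cluster /wz/, so it deletes. /fovoexuawz/ → fovoexuaw.

fovoexuaw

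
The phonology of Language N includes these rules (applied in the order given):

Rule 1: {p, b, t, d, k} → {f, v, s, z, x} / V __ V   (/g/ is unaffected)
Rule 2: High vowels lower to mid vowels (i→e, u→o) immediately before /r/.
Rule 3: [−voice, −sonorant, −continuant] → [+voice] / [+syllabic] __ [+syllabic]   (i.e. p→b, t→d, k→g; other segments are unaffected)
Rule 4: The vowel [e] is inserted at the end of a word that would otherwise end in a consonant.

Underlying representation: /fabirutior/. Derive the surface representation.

Rule 1 (intervocalic spirantization): /b/ is a stop between vowels /a/ and /i/, so it spirantizes to the fricative [v]. /t/ is a stop between vowels /u/ and /i/, so it spirantizes to the fricative [s]. /fabirutior/ → favirusior.
Rule 2 (pre-rhotic lowering): /i/ is a high vowel immediately before /r/, so it lowers to [e]. /favirusior/ → faverusior.
Rule 3 (intervocalic voicing): no segment meets the environment; /faverusior/ is unchanged.
Rule 4 (final e-epenthesis): the form ends in the consonant /r/, so [e] is inserted word-finally. /faverusior/ → faverusiore.

faverusiore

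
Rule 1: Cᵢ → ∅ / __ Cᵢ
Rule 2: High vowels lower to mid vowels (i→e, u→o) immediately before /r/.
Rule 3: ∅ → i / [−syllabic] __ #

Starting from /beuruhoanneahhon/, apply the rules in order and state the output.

beoruhoaneahoni

Rule 1 (degemination): /nn/ is a geminate; the first /n/ deletes. /hh/ is a geminate; the first /h/ deletes. /beuruhoanneahhon/ → beuruhoaneahon.
Rule 2 (pre-rhotic lowering): /u/ is a high vowel immediately before /r/, so it lowers to [o]. /beuruhoaneahon/ → beoruhoaneahon.
Rule 3 (final i-epenthesis): the form ends in the consonant /n/, so [i] is inserted word-finally. /beoruhoaneahon/ → beoruhoaneahoni.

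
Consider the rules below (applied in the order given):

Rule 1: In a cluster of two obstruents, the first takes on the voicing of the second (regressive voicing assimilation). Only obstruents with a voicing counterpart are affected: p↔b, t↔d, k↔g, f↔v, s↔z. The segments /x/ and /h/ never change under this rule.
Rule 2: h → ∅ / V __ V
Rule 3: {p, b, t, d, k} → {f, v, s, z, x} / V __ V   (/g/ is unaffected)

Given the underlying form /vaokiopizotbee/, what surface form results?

Rule 1 (regressive voicing assimilation): /t/ precedes the voiced obstruent /b/, so it voices to [d] by assimilation. /vaokiopizotbee/ → vaokiopizodbee.
Rule 2 (intervocalic h-deletion): no segment meets the environment; /vaokiopizodbee/ is unchanged.
Rule 3 (intervocalic spirantization): /k/ is a stop between vowels /o/ and /i/, so it spirantizes to the fricative [x]. /p/ is a stop between vowels /o/ and /i/, so it spirantizes to the fricative [f]. /vaokiopizodbee/ → vaoxiofizodbee.

vaoxiofizodbee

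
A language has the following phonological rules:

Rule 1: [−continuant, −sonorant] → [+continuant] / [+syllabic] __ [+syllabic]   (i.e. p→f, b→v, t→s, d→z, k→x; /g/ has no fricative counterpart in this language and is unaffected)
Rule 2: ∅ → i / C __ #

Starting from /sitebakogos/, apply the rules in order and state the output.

Rule 1 (intervocalic spirantization): /t/ is a stop between vowels /i/ and /e/, so it spirantizes to the fricative [s]. /b/ is a stop between vowels /e/ and /a/, so it spirantizes to the fricative [v]. /k/ is a stop between vowels /a/ and /o/, so it spirantizes to the fricative [x]. /sitebakogos/ → sisevaxogos.
Rule 2 (final i-epenthesis): the form ends in the consonant /s/, so [i] is inserted word-finally. /sisevaxogos/ → sisevaxogosi.

sisevaxogosi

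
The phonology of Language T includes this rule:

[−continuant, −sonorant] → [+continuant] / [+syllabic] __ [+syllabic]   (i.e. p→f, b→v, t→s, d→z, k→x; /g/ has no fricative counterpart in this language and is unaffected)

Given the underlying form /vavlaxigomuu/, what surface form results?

vavlaxigomuu

No segment of /vavlaxigomuu/ meets the structural description of the rule, so the form surfaces unchanged.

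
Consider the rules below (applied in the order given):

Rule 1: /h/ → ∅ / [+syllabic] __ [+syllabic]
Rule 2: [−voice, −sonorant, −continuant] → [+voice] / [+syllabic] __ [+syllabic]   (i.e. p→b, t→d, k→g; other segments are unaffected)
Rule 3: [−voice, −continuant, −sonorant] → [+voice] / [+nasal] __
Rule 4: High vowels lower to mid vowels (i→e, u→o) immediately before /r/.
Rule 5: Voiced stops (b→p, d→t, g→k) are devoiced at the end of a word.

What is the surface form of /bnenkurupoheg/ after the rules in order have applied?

Rule 1 (intervocalic h-deletion): /h/ occurs between vowels /o/ and /e/, so it deletes. /bnenkurupoheg/ → bnenkurupoeg.
Rule 2 (intervocalic voicing): /p/ is a voiceless stop between vowels /u/ and /o/, so it voices to [b]. /bnenkurupoeg/ → bnenkuruboeg.
Rule 3 (post-nasal voicing): /k/ is a voiceless stop immediately after the nasal /n/, so it voices to [g]. /bnenkuruboeg/ → bnenguruboeg.
Rule 4 (pre-rhotic lowering): /u/ is a high vowel immediately before /r/, so it lowers to [o]. /bnenguruboeg/ → bnengoruboeg.
Rule 5 (final devoicing): /g/ is a voiced stop in word-final position, so it devoices to [k]. /bnengoruboeg/ → bnengoruboek.

bnengoruboek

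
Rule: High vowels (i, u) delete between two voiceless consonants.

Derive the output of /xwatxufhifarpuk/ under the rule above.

xwatxfhfarpk

/u/ is a high vowel flanked by voiceless consonants /x/ and /f/, so it deletes.
/i/ is a high vowel flanked by voiceless consonants /h/ and /f/, so it deletes.
/u/ is a high vowel flanked by voiceless consonants /p/ and /k/, so it deletes.
Surface form: [xwatxfhfarpk].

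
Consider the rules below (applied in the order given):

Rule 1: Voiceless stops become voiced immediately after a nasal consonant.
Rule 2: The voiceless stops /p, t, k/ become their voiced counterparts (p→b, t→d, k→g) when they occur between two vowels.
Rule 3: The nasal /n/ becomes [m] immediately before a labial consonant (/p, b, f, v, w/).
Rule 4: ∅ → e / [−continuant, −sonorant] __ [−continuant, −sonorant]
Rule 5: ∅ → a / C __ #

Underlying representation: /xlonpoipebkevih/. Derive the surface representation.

xlomboibebekeviha

Rule 1 (post-nasal voicing): /p/ is a voiceless stop immediately after the nasal /n/, so it voices to [b]. /xlonpoipebkevih/ → xlonboipebkevih.
Rule 2 (intervocalic voicing): /p/ is a voiceless stop between vowels /i/ and /e/, so it voices to [b]. /xlonboipebkevih/ → xlonboibebkevih.
Rule 3 (nasal place assimilation): /n/ precedes the labial consonant /b/, so it assimilates in place to [m]. /xlonboibebkevih/ → xlomboibebkevih.
Rule 4 (stop-cluster e-epenthesis): /b/ and /k/ form a stop–stop cluster, so [e] is inserted between them. /xlomboibebkevih/ → xlomboibebekevih.
Rule 5 (final a-epenthesis): the form ends in the consonant /h/, so [a] is inserted word-finally. /xlomboibebekevih/ → xlomboibebekeviha.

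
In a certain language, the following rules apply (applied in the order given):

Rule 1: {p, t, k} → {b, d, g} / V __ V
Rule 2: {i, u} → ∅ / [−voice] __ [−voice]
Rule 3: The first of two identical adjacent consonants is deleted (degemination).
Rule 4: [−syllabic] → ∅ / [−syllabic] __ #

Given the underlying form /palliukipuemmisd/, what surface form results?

Rule 1 (intervocalic voicing): /k/ is a voiceless stop between vowels /u/ and /i/, so it voices to [g]. /p/ is a voiceless stop between vowels /i/ and /u/, so it voices to [b]. /palliukipuemmisd/ → palliugibuemmisd.
Rule 2 (high vowel syncope): no segment meets the environment; /palliugibuemmisd/ is unchanged.
Rule 3 (degemination): /ll/ is a geminate; the first /l/ deletes. /mm/ is a geminate; the first /m/ deletes. /palliugibuemmisd/ → paliugibuemisd.
Rule 4 (final cluster simplification): /d/ is the second consonant of a word-final cluster /sd/, so it deletes. /paliugibuemisd/ → paliugibuemis.

paliugibuemis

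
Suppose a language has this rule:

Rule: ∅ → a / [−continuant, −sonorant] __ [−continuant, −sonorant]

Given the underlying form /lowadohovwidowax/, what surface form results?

No segment of /lowadohovwidowax/ meets the structural description of the rule, so the form surfaces unchanged.

lowadohovwidowax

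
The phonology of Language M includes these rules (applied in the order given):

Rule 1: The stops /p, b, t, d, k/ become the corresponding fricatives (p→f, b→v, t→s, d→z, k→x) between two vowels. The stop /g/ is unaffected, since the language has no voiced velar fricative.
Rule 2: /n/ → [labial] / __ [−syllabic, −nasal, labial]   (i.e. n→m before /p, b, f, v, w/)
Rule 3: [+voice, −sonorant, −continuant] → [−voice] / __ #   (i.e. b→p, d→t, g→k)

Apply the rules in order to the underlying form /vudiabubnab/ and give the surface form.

Rule 1 (intervocalic spirantization): /d/ is a stop between vowels /u/ and /i/, so it spirantizes to the fricative [z]. /b/ is a stop between vowels /a/ and /u/, so it spirantizes to the fricative [v]. /vudiabubnab/ → vuziavubnab.
Rule 2 (nasal place assimilation): no segment meets the environment; /vuziavubnab/ is unchanged.
Rule 3 (final devoicing): /b/ is a voiced stop in word-final position, so it devoices to [p]. /vuziavubnab/ → vuziavubnap.

vuziavubnap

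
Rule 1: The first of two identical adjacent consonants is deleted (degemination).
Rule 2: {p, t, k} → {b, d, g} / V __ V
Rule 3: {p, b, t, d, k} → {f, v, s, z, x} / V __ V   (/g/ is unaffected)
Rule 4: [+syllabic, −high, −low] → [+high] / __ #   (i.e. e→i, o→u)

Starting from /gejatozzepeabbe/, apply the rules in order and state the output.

gejazozeveavi

Rule 1 (degemination): /zz/ is a geminate; the first /z/ deletes. /bb/ is a geminate; the first /b/ deletes. /gejatozzepeabbe/ → gejatozepeabe.
Rule 2 (intervocalic voicing): /t/ is a voiceless stop between vowels /a/ and /o/, so it voices to [d]. /p/ is a voiceless stop between vowels /e/ and /e/, so it voices to [b]. /gejatozepeabe/ → gejadozebeabe.
Rule 3 (intervocalic spirantization): /d/ is a stop between vowels /a/ and /o/, so it spirantizes to the fricative [z]. /b/ is a stop between vowels /e/ and /e/, so it spirantizes to the fricative [v]. /b/ is a stop between vowels /a/ and /e/, so it spirantizes to the fricative [v]. /gejadozebeabe/ → gejazozeveave.
Rule 4 (final vowel raising): /e/ is a mid vowel in word-final position, so it raises to [i]. /gejazozeveave/ → gejazozeveavi.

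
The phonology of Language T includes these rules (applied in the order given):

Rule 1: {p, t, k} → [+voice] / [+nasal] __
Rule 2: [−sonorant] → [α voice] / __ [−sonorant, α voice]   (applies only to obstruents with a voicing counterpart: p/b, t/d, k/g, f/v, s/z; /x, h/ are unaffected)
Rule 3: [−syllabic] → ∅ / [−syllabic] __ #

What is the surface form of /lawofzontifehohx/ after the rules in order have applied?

lawovzondifehoh

Rule 1 (post-nasal voicing): /t/ is a voiceless stop immediately after the nasal /n/, so it voices to [d]. /lawofzontifehohx/ → lawofzondifehohx.
Rule 2 (regressive voicing assimilation): /f/ precedes the voiced obstruent /z/, so it voices to [v] by assimilation. /lawofzondifehohx/ → lawovzondifehohx.
Rule 3 (final cluster simplification): /x/ is the second consonant of a word-final cluster /hx/, so it deletes. /lawovzondifehohx/ → lawovzondifehoh.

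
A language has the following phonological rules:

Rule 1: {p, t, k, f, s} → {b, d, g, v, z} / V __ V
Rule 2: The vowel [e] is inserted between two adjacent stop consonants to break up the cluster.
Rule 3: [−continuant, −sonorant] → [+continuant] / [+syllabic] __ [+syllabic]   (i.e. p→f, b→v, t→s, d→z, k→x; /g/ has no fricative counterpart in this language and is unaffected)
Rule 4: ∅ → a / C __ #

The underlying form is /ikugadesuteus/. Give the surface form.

igugazezuzeusa

Rule 1 (intervocalic voicing): /k/ is a voiceless obstruent between vowels /i/ and /u/, so it voices to [g]. /s/ is a voiceless obstruent between vowels /e/ and /u/, so it voices to [z]. /t/ is a voiceless obstruent between vowels /u/ and /e/, so it voices to [d]. /ikugadesuteus/ → igugadezudeus.
Rule 2 (stop-cluster e-epenthesis): no segment meets the environment; /igugadezudeus/ is unchanged.
Rule 3 (intervocalic spirantization): /d/ is a stop between vowels /a/ and /e/, so it spirantizes to the fricative [z]. /d/ is a stop between vowels /u/ and /e/, so it spirantizes to the fricative [z]. /igugadezudeus/ → igugazezuzeus.
Rule 4 (final a-epenthesis): the form ends in the consonant /s/, so [a] is inserted word-finally. /igugazezuzeus/ → igugazezuzeusa.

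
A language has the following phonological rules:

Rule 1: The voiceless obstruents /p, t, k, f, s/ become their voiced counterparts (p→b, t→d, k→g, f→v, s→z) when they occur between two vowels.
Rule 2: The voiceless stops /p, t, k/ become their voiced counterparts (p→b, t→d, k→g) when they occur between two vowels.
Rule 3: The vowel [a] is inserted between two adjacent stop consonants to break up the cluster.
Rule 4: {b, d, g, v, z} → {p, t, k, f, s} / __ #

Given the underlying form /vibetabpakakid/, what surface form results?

vibedabapagagit

Rule 1 (intervocalic voicing): /t/ is a voiceless obstruent between vowels /e/ and /a/, so it voices to [d]. /k/ is a voiceless obstruent between vowels /a/ and /a/, so it voices to [g]. /k/ is a voiceless obstruent between vowels /a/ and /i/, so it voices to [g]. /vibetabpakakid/ → vibedabpagagid.
Rule 2 (intervocalic voicing): no segment meets the environment; /vibedabpagagid/ is unchanged.
Rule 3 (stop-cluster a-epenthesis): /b/ and /p/ form a stop–stop cluster, so [a] is inserted between them. /vibedabpagagid/ → vibedabapagagid.
Rule 4 (final devoicing): /d/ is a voiced obstruent in word-final position, so it devoices to [t]. /vibedabapagagid/ → vibedabapagagit.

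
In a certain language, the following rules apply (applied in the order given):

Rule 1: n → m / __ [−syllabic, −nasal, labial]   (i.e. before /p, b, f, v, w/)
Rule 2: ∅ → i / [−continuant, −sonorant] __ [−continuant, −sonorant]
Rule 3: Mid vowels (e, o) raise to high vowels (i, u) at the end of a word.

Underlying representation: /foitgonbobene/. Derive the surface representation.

Rule 1 (nasal place assimilation): /n/ precedes the labial consonant /b/, so it assimilates in place to [m]. /foitgonbobene/ → foitgombobene.
Rule 2 (stop-cluster i-epenthesis): /t/ and /g/ form a stop–stop cluster, so [i] is inserted between them. /foitgombobene/ → foitigombobene.
Rule 3 (final vowel raising): /e/ is a mid vowel in word-final position, so it raises to [i]. /foitigombobene/ → foitigombobeni.

foitigombobeni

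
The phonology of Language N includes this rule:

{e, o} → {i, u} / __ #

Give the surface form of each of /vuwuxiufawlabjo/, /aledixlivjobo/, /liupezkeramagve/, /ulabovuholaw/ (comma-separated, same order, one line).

vuwuxiufawlabju, aledixlivjobu, liupezkeramagvi, ulabovuholaw

/vuwuxiufawlabjo/: /o/ is a mid vowel in word-final position, so it raises to [u]. → [vuwuxiufawlabju].
/aledixlivjobo/: /o/ is a mid vowel in word-final position, so it raises to [u]. → [aledixlivjobu].
/liupezkeramagve/: /e/ is a mid vowel in word-final position, so it raises to [i]. → [liupezkeramagvi].
/ulabovuholaw/: the rule's environment is not met; surfaces unchanged as [ulabovuholaw].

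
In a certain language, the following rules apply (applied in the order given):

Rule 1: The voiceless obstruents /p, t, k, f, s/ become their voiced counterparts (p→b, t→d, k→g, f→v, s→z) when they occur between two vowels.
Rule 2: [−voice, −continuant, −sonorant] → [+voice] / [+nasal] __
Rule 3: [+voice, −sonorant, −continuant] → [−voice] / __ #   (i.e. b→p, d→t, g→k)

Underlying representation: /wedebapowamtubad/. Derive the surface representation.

wedebabowamdubat

Rule 1 (intervocalic voicing): /p/ is a voiceless obstruent between vowels /a/ and /o/, so it voices to [b]. /wedebapowamtubad/ → wedebabowamtubad.
Rule 2 (post-nasal voicing): /t/ is a voiceless stop immediately after the nasal /m/, so it voices to [d]. /wedebabowamtubad/ → wedebabowamdubad.
Rule 3 (final devoicing): /d/ is a voiced stop in word-final position, so it devoices to [t]. /wedebabowamdubad/ → wedebabowamdubat.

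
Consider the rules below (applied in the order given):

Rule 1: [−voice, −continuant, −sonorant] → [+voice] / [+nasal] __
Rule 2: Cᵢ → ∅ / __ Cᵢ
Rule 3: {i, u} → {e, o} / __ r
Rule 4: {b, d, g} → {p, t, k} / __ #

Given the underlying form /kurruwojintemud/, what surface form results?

koruwojindemut

Rule 1 (post-nasal voicing): /t/ is a voiceless stop immediately after the nasal /n/, so it voices to [d]. /kurruwojintemud/ → kurruwojindemud.
Rule 2 (degemination): /rr/ is a geminate; the first /r/ deletes. /kurruwojindemud/ → kuruwojindemud.
Rule 3 (pre-rhotic lowering): /u/ is a high vowel immediately before /r/, so it lowers to [o]. /kuruwojindemud/ → koruwojindemud.
Rule 4 (final devoicing): /d/ is a voiced stop in word-final position, so it devoices to [t]. /koruwojindemud/ → koruwojindemut.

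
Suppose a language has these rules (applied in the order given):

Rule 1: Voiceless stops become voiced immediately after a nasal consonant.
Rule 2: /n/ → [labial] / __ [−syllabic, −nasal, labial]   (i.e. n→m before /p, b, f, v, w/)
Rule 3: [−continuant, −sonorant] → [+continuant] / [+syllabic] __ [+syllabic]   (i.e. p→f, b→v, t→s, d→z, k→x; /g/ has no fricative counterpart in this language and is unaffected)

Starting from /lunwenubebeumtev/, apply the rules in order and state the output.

lumwenuveveumdev

Rule 1 (post-nasal voicing): /t/ is a voiceless stop immediately after the nasal /m/, so it voices to [d]. /lunwenubebeumtev/ → lunwenubebeumdev.
Rule 2 (nasal place assimilation): /n/ precedes the labial consonant /w/, so it assimilates in place to [m]. /lunwenubebeumdev/ → lumwenubebeumdev.
Rule 3 (intervocalic spirantization): /b/ is a stop between vowels /u/ and /e/, so it spirantizes to the fricative [v]. /b/ is a stop between vowels /e/ and /e/, so it spirantizes to the fricative [v]. /lumwenubebeumdev/ → lumwenuveveumdev.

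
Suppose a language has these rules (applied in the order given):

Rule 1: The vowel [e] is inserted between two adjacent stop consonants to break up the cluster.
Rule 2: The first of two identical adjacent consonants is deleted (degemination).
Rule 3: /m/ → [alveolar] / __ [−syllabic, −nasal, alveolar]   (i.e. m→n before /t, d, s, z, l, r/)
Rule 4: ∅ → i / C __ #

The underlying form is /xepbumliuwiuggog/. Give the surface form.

Rule 1 (stop-cluster e-epenthesis): /p/ and /b/ form a stop–stop cluster, so [e] is inserted between them. /g/ and /g/ form a stop–stop cluster, so [e] is inserted between them. /xepbumliuwiuggog/ → xepebumliuwiugegog.
Rule 2 (degemination): no segment meets the environment; /xepebumliuwiugegog/ is unchanged.
Rule 3 (nasal place assimilation): /m/ precedes the alveolar consonant /l/, so it assimilates in place to [n]. /xepebumliuwiugegog/ → xepebunliuwiugegog.
Rule 4 (final i-epenthesis): the form ends in the consonant /g/, so [i] is inserted word-finally. /xepebunliuwiugegog/ → xepebunliuwiugegogi.

xepebunliuwiugegogi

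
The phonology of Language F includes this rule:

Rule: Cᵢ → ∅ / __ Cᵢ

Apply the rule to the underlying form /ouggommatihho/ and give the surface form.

/gg/ is a geminate; the first /g/ deletes.
/mm/ is a geminate; the first /m/ deletes.
/hh/ is a geminate; the first /h/ deletes.
Surface form: [ougomatiho].

ougomatiho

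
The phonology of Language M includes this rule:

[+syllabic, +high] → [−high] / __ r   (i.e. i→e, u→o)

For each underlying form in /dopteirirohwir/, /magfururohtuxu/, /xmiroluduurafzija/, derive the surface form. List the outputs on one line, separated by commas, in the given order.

/dopteirirohwir/: /i/ is a high vowel immediately before /r/, so it lowers to [e]. /i/ is a high vowel immediately before /r/, so it lowers to [e]. /i/ is a high vowel immediately before /r/, so it lowers to [e]. → [dopteererohwer].
/magfururohtuxu/: /u/ is a high vowel immediately before /r/, so it lowers to [o]. /u/ is a high vowel immediately before /r/, so it lowers to [o]. → [magfororohtuxu].
/xmiroluduurafzija/: /i/ is a high vowel immediately before /r/, so it lowers to [e]. /u/ is a high vowel immediately before /r/, so it lowers to [o]. → [xmeroluduorafzija].

dopteererohwer, magfororohtuxu, xmeroluduorafzija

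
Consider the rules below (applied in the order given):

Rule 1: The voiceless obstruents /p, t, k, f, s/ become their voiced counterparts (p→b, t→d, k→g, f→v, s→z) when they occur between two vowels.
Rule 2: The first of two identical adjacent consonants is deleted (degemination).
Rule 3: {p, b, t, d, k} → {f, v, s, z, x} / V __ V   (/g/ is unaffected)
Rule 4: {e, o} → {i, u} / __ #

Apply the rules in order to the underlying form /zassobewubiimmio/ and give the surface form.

Rule 1 (intervocalic voicing): no segment meets the environment; /zassobewubiimmio/ is unchanged.
Rule 2 (degemination): /ss/ is a geminate; the first /s/ deletes. /mm/ is a geminate; the first /m/ deletes. /zassobewubiimmio/ → zasobewubiimio.
Rule 3 (intervocalic spirantization): /b/ is a stop between vowels /o/ and /e/, so it spirantizes to the fricative [v]. /b/ is a stop between vowels /u/ and /i/, so it spirantizes to the fricative [v]. /zasobewubiimio/ → zasovewuviimio.
Rule 4 (final vowel raising): /o/ is a mid vowel in word-final position, so it raises to [u]. /zasovewuviimio/ → zasovewuviimiu.

zasovewuviimiu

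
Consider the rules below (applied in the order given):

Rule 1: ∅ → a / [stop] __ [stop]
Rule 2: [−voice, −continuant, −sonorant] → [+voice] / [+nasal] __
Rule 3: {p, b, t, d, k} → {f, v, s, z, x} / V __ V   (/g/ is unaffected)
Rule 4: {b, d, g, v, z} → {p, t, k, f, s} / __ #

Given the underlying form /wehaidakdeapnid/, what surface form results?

wehaizaxazeapnit

Rule 1 (stop-cluster a-epenthesis): /k/ and /d/ form a stop–stop cluster, so [a] is inserted between them. /wehaidakdeapnid/ → wehaidakadeapnid.
Rule 2 (post-nasal voicing): no segment meets the environment; /wehaidakadeapnid/ is unchanged.
Rule 3 (intervocalic spirantization): /d/ is a stop between vowels /i/ and /a/, so it spirantizes to the fricative [z]. /k/ is a stop between vowels /a/ and /a/, so it spirantizes to the fricative [x]. /d/ is a stop between vowels /a/ and /e/, so it spirantizes to the fricative [z]. /wehaidakadeapnid/ → wehaizaxazeapnid.
Rule 4 (final devoicing): /d/ is a voiced obstruent in word-final position, so it devoices to [t]. /wehaizaxazeapnid/ → wehaizaxazeapnit.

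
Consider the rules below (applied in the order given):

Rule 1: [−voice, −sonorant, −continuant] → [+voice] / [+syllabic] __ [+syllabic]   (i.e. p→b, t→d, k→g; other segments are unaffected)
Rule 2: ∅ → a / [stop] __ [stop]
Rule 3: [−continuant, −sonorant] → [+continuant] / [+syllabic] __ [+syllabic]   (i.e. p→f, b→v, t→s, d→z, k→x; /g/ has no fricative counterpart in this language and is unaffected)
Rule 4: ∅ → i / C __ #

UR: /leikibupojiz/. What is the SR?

leigivuvojizi

Rule 1 (intervocalic voicing): /k/ is a voiceless stop between vowels /i/ and /i/, so it voices to [g]. /p/ is a voiceless stop between vowels /u/ and /o/, so it voices to [b]. /leikibupojiz/ → leigibubojiz.
Rule 2 (stop-cluster a-epenthesis): no segment meets the environment; /leigibubojiz/ is unchanged.
Rule 3 (intervocalic spirantization): /b/ is a stop between vowels /i/ and /u/, so it spirantizes to the fricative [v]. /b/ is a stop between vowels /u/ and /o/, so it spirantizes to the fricative [v]. /leigibubojiz/ → leigivuvojiz.
Rule 4 (final i-epenthesis): the form ends in the consonant /z/, so [i] is inserted word-finally. /leigivuvojiz/ → leigivuvojizi.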